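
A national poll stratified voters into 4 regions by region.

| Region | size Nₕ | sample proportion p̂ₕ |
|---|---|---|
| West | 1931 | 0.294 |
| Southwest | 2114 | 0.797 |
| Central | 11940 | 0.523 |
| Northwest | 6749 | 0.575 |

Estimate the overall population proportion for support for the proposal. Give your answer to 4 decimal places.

N = 1931 + 2114 + 11940 + 6749 = 22734.
Overall proportion = Σ (Nₕ/N)·p̂ₕ.
Σ Nₕp̂ₕ = 567.714 + 1684.858 + 6244.62 + 3880.675 = 12377.867.
12377.867 / 22734 = 0.544465... → 0.5445.

0.5445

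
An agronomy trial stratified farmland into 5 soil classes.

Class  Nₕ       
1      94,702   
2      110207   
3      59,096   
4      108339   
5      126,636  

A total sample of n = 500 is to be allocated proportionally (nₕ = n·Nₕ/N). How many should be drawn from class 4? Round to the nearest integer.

Share of class 4 = 108339/498980 = 0.21712.
Allocate 500 × 0.21712 = 108.560... → 109.

109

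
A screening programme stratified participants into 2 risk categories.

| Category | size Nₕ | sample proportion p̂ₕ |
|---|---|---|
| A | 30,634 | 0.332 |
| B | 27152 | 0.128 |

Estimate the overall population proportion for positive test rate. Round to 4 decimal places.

0.2361

N = 30634 + 27152 = 57786.
Overall proportion = Σ (Nₕ/N)·p̂ₕ.
Σ Nₕp̂ₕ = 10170.488 + 3475.456 = 13645.944.
13645.944 / 57786 = 0.236146... → 0.2361.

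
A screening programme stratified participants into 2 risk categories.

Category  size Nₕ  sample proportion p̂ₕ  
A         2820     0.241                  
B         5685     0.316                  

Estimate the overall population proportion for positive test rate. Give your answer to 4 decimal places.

Wₕ = Nₕ/N with N = 8505: 0.3316, 0.6684.
p̂_st = 0.3316·0.241 + 0.6684·0.316 ≈ 0.291132... → 0.2911.

0.2911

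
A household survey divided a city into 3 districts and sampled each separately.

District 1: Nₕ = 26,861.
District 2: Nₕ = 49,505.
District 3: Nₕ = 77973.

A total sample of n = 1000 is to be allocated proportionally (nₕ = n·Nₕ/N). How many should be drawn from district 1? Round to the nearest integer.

N = 26861 + 49505 + 77973 = 154339.
n_1 = 1000·26861/154339 = 174.039... → 174.

174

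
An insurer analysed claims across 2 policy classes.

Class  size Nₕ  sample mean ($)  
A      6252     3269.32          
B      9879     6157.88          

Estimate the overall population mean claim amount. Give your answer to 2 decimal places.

5038.34

N = 16131; weights Wₕ = Nₕ/N = (0.3876, 0.6124).
x̄_st = Σ Wₕ·x̄ₕ = 0.3876·3269.32 + 0.6124·6157.88 ≈ 5038.3414...
→ 5038.34.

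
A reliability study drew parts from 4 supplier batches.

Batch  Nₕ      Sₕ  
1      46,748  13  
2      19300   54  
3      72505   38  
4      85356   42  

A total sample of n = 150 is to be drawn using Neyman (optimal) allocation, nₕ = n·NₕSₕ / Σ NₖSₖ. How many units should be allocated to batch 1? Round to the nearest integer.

11

Σ NₕSₕ = 46748·13 + 19300·54 + 72505·38 + 85356·42 = 7990066.
Share for 1: 607724/7990066 = 0.07606.
n_1 = 150 × 0.07606 = 11.409... → 11.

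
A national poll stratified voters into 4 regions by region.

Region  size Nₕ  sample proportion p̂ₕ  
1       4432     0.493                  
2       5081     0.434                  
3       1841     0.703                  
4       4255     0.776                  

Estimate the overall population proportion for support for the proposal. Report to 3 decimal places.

0.576

Wₕ = Nₕ/N with N = 15609: 0.2839, 0.3255, 0.1179, 0.2726.
p̂_st = 0.2839·0.493 + 0.3255·0.434 + 0.1179·0.703 + 0.2726·0.776 ≈ 0.57571... → 0.576.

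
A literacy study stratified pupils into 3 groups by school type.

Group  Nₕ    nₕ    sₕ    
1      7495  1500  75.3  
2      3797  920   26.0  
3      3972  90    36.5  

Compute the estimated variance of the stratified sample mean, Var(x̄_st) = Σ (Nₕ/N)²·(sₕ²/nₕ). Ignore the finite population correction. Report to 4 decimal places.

N = 15264; Wₕ = Nₕ/N.
group 1: (7495/15264)²·75.3²/1500 = 0.9113921
group 2: (3797/15264)²·26.0²/920 = 0.0454677
group 3: (3972/15264)²·36.5²/90 = 1.0023629
Sum = 1.9592227 → 1.9592.

1.9592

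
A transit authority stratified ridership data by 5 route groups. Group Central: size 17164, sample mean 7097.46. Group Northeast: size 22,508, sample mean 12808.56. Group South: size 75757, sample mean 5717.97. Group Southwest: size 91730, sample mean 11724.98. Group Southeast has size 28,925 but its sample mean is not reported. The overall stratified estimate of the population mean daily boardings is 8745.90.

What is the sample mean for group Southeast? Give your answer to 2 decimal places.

N = 17164 + 22508 + 75757 + 91730 + 28925 = 236084.
Overall total = μ·N = 8745.90·236084 = 2064767055.6.
Subtract the known strata: 17164·7097.46 + 22508·12808.56 + 75757·5717.97 + 91730·11724.98 = 1918824540.61.
Remaining total for group Southeast: 2064767055.6 − 1918824540.61 = 145942514.99.
Divide by its size: 145942514.99 / 28925 = 5045.5494... → 5045.55.

5045.55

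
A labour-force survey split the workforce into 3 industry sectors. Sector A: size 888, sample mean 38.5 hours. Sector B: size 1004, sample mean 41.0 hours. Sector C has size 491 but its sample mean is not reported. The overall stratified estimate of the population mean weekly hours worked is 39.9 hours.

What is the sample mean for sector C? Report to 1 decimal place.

Σ Nₕx̄ₕ = N·μ, so 491·x̄_C = 2383·39.9 − (888·38.5 + 1004·41.0).
= 95081.7 − 75352 = 19729.7.
x̄_C = 19729.7 / 491 = 40.183... → 40.2.

40.2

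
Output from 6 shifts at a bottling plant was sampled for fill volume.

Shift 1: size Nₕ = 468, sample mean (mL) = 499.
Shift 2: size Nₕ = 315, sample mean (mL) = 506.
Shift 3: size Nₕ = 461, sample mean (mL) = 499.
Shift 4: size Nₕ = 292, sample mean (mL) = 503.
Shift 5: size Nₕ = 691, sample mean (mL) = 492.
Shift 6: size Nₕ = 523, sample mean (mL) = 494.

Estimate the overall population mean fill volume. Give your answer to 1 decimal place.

497.5

N = 468 + 315 + 461 + 292 + 691 + 523 = 2750.
Overall mean = Σ (Nₕ/N)·x̄ₕ — weight by population share, not a simple average.
Σ Nₕx̄ₕ = 468·499 + 315·506 + 461·499 + 292·503 + 691·492 + 523·494 = 233532 + 159390 + 230039 + 146876 + 339972 + 258362 = 1368171.
Divide by N: 1368171 / 2750 = 497.517... → 497.5.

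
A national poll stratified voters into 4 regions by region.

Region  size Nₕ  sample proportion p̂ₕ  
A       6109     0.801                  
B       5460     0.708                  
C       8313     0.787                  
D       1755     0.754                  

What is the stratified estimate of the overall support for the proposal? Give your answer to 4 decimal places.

Wₕ = Nₕ/N with N = 21637: 0.2823, 0.2523, 0.3842, 0.0811.
p̂_st = 0.2823·0.801 + 0.2523·0.708 + 0.3842·0.787 + 0.0811·0.754 ≈ 0.768341... → 0.7683.

0.7683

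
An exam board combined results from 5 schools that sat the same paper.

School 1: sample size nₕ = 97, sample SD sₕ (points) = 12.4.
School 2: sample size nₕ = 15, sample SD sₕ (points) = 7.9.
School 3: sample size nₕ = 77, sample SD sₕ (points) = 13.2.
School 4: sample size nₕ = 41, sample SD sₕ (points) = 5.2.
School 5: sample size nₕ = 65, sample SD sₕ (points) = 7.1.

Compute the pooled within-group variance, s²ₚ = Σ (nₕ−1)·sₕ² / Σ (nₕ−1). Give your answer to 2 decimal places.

114.43

1: (97−1)·12.4² = 96·153.76 = 14760.96
2: (15−1)·7.9² = 14·62.41 = 873.74
3: (77−1)·13.2² = 76·174.24 = 13242.24
4: (41−1)·5.2² = 40·27.04 = 1081.6
5: (65−1)·7.1² = 64·50.41 = 3226.24
Numerator = 33184.78; denominator = Σ(nₕ−1) = 290.
s²ₚ = 33184.78/290 = 114.4303... → 114.43.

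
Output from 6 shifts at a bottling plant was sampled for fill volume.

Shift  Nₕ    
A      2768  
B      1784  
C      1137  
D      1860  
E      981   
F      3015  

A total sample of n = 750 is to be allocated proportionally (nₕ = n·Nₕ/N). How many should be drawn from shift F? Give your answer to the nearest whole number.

Share of shift F = 3015/11545 = 0.26115.
Allocate 750 × 0.26115 = 195.864... → 196.

196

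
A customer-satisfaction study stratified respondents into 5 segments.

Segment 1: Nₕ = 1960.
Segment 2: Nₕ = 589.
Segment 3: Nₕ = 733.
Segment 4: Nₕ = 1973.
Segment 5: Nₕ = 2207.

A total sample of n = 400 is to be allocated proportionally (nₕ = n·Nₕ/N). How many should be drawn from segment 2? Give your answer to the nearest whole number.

N = 1960 + 589 + 733 + 1973 + 2207 = 7462.
n_2 = 400·589/7462 = 31.573... → 32.

32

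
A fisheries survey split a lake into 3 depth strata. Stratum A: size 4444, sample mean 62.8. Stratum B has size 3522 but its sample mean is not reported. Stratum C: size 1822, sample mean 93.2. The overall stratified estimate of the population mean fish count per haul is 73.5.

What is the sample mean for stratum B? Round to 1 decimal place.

76.8

Σ Nₕx̄ₕ = N·μ, so 3522·x̄_B = 9788·73.5 − (4444·62.8 + 1822·93.2).
= 719418 − 448893.6 = 270524.4.
x̄_B = 270524.4 / 3522 = 76.810... → 76.8.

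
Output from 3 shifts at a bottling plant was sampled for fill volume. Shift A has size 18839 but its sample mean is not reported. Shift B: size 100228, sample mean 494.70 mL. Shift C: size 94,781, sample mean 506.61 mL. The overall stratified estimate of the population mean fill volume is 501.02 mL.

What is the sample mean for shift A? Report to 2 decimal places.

506.52

N = 18839 + 100228 + 94781 = 213848.
Overall total = μ·N = 501.02·213848 = 107142124.96.
Subtract the known strata: 100228·494.70 + 94781·506.61 = 97599794.01.
Remaining total for shift A: 107142124.96 − 97599794.01 = 9542330.95.
Divide by its size: 9542330.95 / 18839 = 506.5200... → 506.52.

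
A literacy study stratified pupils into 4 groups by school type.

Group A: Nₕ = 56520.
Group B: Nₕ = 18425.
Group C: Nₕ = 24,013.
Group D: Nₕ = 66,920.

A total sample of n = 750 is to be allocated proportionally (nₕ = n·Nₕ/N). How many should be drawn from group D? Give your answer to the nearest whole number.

303

N = 56520 + 18425 + 24013 + 66920 = 165878.
n_D = 750·66920/165878 = 302.572... → 303.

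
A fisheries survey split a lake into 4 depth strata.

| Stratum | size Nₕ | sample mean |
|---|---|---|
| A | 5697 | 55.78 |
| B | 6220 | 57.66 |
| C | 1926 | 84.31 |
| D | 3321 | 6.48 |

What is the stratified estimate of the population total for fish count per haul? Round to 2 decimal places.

A: 5697·55.78 = 317778.66
B: 6220·57.66 = 358645.2
C: 1926·84.31 = 162381.06
D: 3321·6.48 = 21520.08
τ̂ = Σ Nₕx̄ₕ = 860325.00.

860325.00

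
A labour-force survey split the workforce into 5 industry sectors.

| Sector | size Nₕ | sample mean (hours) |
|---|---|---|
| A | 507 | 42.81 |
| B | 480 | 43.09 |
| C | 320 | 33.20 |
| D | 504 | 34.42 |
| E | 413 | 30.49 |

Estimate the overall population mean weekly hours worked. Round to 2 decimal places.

N = 507 + 480 + 320 + 504 + 413 = 2224.
Weight each subgroup mean by Nₕ/N and sum.
Σ Nₕx̄ₕ = 507·42.81 + 480·43.09 + 320·33.20 + 504·34.42 + 413·30.49 = 21704.67 + 20683.2 + 10624 + 17347.68 + 12592.37 = 82951.92.
Divide by N: 82951.92 / 2224 = 37.2985... → 37.30.

37.30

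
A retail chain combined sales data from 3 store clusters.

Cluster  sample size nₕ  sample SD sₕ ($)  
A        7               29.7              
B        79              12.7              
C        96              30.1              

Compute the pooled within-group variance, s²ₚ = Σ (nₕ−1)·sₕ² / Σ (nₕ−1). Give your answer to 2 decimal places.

580.69

Degrees of freedom: 6 + 78 + 95 = 179.
Σ(nₕ−1)sₕ² = 6·882.09 + 78·161.29 + 95·906.01 = 103944.11.
s²ₚ = 103944.11 / 179 = 580.6934... → 580.69.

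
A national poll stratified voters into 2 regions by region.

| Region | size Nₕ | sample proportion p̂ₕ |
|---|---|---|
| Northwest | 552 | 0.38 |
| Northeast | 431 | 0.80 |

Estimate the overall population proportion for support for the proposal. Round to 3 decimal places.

0.564

Wₕ = Nₕ/N with N = 983: 0.5615, 0.4385.
p̂_st = 0.5615·0.38 + 0.4385·0.80 ≈ 0.56415... → 0.564.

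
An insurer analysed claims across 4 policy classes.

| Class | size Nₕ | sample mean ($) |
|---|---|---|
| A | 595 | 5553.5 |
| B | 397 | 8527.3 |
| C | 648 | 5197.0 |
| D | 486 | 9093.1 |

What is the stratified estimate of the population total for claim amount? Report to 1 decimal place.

14476573.2

A: 595·5553.5 = 3304332.5
B: 397·8527.3 = 3385338.1
C: 648·5197.0 = 3367656
D: 486·9093.1 = 4419246.6
τ̂ = Σ Nₕx̄ₕ = 14476573.2.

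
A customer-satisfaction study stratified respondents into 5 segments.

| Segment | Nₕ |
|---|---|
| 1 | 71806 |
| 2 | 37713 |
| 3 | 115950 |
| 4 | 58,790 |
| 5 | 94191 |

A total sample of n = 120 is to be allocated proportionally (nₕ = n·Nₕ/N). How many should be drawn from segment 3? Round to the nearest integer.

Share of segment 3 = 115950/378450 = 0.30638.
Allocate 120 × 0.30638 = 36.766... → 37.

37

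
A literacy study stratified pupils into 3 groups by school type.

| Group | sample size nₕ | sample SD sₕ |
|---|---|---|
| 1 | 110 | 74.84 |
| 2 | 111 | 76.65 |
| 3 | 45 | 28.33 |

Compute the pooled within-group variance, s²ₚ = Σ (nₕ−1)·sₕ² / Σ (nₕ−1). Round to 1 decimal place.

4912.9

Degrees of freedom: 109 + 110 + 44 = 263.
Σ(nₕ−1)sₕ² = 109·5601.0256 + 110·5875.2225 + 44·802.5889 = 1292100.177.
s²ₚ = 1292100.177 / 263 = 4912.928... → 4912.9.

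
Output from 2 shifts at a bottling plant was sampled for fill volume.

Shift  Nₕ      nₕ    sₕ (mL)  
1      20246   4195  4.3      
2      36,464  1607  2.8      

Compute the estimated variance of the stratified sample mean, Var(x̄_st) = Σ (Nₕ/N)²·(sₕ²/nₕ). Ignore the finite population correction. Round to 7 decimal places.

0.0025788

N = 56710; Wₕ = Nₕ/N.
shift 1: (20246/56710)²·4.3²/4195 = 0.0005617772
shift 2: (36464/56710)²·2.8²/1607 = 0.0020170168
Sum = 0.0025787940 → 0.0025788.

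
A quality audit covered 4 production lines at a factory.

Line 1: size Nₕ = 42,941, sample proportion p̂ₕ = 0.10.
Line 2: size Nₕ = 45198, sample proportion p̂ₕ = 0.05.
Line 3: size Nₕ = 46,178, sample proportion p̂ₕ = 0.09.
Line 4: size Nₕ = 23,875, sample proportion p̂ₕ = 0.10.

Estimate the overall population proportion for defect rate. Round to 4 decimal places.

Wₕ = Nₕ/N with N = 158192: 0.2714, 0.2857, 0.2919, 0.1509.
p̂_st = 0.2714·0.10 + 0.2857·0.05 + 0.2919·0.09 + 0.1509·0.10 ≈ 0.082795... → 0.0828.

0.0828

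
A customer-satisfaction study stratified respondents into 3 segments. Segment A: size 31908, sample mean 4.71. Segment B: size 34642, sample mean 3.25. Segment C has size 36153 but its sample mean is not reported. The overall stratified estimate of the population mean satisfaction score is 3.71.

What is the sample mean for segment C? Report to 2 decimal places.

3.27

N = 31908 + 34642 + 36153 = 102703.
Overall total = μ·N = 3.71·102703 = 381028.13.
Subtract the known strata: 31908·4.71 + 34642·3.25 = 262873.18.
Remaining total for segment C: 381028.13 − 262873.18 = 118154.95.
Divide by its size: 118154.95 / 36153 = 3.2682... → 3.27.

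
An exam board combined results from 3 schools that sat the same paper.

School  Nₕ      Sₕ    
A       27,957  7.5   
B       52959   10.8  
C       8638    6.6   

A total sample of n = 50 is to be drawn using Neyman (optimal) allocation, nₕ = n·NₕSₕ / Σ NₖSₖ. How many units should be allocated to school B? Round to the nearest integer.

Σ NₕSₕ = 27957·7.5 + 52959·10.8 + 8638·6.6 = 838645.5.
Share for B: 571957.2/838645.5 = 0.68200.
n_B = 50 × 0.68200 = 34.100... → 34.

34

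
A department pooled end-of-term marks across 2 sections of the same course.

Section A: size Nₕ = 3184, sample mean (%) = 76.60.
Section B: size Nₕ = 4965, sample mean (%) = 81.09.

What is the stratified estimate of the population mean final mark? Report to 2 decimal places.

79.34

N = 8149; weights Wₕ = Nₕ/N = (0.3907, 0.6093).
x̄_st = Σ Wₕ·x̄ₕ = 0.3907·76.60 + 0.6093·81.09 ≈ 79.3357...
→ 79.34.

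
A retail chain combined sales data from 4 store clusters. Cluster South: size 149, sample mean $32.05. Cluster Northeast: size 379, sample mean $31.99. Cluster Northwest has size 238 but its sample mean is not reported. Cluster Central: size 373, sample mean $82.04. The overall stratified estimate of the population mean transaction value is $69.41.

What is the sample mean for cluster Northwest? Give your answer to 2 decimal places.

132.59

Σ Nₕx̄ₕ = N·μ, so 238·x̄_Northwest = 1139·69.41 − (149·32.05 + 379·31.99 + 373·82.04).
= 79057.99 − 47500.58 = 31557.41.
x̄_Northwest = 31557.41 / 238 = 132.5942... → 132.59.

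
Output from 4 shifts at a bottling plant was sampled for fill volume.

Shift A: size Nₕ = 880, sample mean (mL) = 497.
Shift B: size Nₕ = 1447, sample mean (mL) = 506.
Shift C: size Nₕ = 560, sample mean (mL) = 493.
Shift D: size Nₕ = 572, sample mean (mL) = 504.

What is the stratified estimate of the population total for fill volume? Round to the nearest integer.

Estimate total by summing Nₕ·x̄ₕ over strata.
880·497 + 1447·506 + 560·493 + 572·504 = 437360 + 732182 + 276080 + 288288 = 1733910.

1733910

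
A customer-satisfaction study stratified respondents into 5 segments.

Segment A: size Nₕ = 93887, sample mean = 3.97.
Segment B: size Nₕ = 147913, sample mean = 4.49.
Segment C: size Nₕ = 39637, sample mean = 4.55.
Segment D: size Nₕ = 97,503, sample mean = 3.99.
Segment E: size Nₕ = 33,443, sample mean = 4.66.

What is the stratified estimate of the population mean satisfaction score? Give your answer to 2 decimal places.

4.27

N = 412383; weights Wₕ = Nₕ/N = (0.2277, 0.3587, 0.0961, 0.2364, 0.0811).
x̄_st = Σ Wₕ·x̄ₕ = 0.2277·3.97 + 0.3587·4.49 + 0.0961·4.55 + 0.2364·3.99 + 0.0811·4.66 ≈ 4.2729...
→ 4.27.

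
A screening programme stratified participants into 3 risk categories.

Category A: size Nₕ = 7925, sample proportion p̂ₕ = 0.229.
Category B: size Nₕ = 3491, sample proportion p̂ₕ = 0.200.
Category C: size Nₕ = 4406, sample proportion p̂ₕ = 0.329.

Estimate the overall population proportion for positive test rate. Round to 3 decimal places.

N = 7925 + 3491 + 4406 = 15822.
Overall proportion = Σ (Nₕ/N)·p̂ₕ.
Σ Nₕp̂ₕ = 1814.825 + 698.2 + 1449.574 = 3962.599.
3962.599 / 15822 = 0.25045... → 0.250.

0.250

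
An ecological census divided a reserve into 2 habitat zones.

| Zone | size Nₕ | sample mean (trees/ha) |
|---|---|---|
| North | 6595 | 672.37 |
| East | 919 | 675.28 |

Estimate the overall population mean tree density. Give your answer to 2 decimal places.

x̄_st = (Σ Nₕx̄ₕ) / (Σ Nₕ) = (6595·672.37 + 919·675.28) / 7514
= 5054862.47 / 7514 = 672.7259... → 672.73.

672.73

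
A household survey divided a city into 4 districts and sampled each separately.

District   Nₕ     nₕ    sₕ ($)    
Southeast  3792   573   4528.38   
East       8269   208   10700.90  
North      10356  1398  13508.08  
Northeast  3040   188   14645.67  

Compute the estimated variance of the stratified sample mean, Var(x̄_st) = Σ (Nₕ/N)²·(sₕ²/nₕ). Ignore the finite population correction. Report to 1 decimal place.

96749.7

N = 25457. Term for each stratum: Wₕ²sₕ²/nₕ.
Var(x̄_st) = 794.0600 + 58085.6448 + 21599.7993 + 16270.2176 = 96749.7217 → 96749.7.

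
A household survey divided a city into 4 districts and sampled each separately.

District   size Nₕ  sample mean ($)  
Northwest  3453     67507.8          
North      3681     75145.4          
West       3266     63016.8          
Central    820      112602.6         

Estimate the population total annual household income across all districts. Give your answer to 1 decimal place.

807861651.6

Population total = Σ Nₕ·x̄ₕ (each stratum's size times its mean).
3453·67507.8 + 3681·75145.4 + 3266·63016.8 + 820·112602.6 = 233104433.4 + 276610217.4 + 205812868.8 + 92334132 = 807861651.6.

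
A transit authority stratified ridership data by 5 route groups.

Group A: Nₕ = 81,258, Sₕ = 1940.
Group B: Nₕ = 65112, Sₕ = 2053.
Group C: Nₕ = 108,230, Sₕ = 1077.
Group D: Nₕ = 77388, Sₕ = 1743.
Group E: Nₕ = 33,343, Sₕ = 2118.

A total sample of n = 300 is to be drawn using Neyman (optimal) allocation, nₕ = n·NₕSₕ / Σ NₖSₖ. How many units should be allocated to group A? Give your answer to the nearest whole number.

Σ NₕSₕ = 81258·1940 + 65112·2053 + 108230·1077 + 77388·1743 + 33343·2118 = 613386924.
Share for A: 157640520/613386924 = 0.25700.
n_A = 300 × 0.25700 = 77.100... → 77.

77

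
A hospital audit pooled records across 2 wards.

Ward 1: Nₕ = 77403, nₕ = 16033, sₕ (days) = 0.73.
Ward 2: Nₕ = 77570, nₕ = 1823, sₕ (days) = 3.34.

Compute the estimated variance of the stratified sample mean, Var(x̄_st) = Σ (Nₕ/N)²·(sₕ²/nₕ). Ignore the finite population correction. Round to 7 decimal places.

0.0015414

N = 154973. Term for each stratum: Wₕ²sₕ²/nₕ.
Var(x̄_st) = 0.0000082915 + 0.0015331398 = 0.0015414314 → 0.0015414.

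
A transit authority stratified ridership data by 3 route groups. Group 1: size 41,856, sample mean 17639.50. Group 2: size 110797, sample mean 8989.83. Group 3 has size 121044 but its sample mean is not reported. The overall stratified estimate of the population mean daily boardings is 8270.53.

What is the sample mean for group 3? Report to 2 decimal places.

4372.41

Σ Nₕx̄ₕ = N·μ, so 121044·x̄_3 = 273697·8270.53 − (41856·17639.50 + 110797·8989.83).
= 2263619249.41 − 1734365106.51 = 529254142.9.
x̄_3 = 529254142.9 / 121044 = 4372.4112... → 4372.41.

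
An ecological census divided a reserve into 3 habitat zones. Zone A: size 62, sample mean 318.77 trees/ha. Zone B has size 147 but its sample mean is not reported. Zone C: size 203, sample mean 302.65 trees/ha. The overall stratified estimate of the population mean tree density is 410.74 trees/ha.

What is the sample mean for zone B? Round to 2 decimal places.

598.80

N = 62 + 147 + 203 = 412.
Overall total = μ·N = 410.74·412 = 169224.88.
Subtract the known strata: 62·318.77 + 203·302.65 = 81201.69.
Remaining total for zone B: 169224.88 − 81201.69 = 88023.19.
Divide by its size: 88023.19 / 147 = 598.7972... → 598.80.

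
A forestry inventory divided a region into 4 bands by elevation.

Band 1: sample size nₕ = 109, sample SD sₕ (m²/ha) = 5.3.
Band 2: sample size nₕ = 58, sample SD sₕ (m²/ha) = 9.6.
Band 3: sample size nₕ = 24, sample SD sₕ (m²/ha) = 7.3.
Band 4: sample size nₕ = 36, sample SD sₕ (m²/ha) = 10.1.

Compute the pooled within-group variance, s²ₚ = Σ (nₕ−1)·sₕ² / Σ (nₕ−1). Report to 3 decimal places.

1: (109−1)·5.3² = 108·28.09 = 3033.72
2: (58−1)·9.6² = 57·92.16 = 5253.12
3: (24−1)·7.3² = 23·53.29 = 1225.67
4: (36−1)·10.1² = 35·102.01 = 3570.35
Numerator = 13082.86; denominator = Σ(nₕ−1) = 223.
s²ₚ = 13082.86/223 = 58.66753... → 58.668.

58.668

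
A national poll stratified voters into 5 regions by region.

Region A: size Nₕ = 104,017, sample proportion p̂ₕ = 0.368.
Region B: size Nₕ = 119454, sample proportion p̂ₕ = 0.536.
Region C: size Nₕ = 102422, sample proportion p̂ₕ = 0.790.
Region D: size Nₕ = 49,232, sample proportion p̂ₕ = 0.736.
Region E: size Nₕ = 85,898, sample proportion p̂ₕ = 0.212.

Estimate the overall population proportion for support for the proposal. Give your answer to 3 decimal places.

Wₕ = Nₕ/N with N = 461023: 0.2256, 0.2591, 0.2222, 0.1068, 0.1863.
p̂_st = 0.2256·0.368 + 0.2591·0.536 + 0.2222·0.790 + 0.1068·0.736 + 0.1863·0.212 ≈ 0.51551... → 0.516.

0.516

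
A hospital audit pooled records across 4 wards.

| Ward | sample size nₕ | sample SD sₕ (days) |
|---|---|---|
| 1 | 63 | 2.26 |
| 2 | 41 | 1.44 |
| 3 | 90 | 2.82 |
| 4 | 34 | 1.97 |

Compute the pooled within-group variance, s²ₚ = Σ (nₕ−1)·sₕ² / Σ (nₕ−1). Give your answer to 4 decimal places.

5.5154

Degrees of freedom: 62 + 40 + 89 + 33 = 224.
Σ(nₕ−1)sₕ² = 62·5.1076 + 40·2.0736 + 89·7.9524 + 33·3.8809 = 1235.4485.
s²ₚ = 1235.4485 / 224 = 5.515395... → 5.5154.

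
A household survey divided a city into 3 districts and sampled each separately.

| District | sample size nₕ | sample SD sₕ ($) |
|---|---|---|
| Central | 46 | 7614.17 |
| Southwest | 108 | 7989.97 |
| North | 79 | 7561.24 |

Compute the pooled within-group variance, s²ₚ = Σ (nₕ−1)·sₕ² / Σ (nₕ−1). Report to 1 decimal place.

Degrees of freedom: 45 + 107 + 78 = 230.
Σ(nₕ−1)sₕ² = 45·57975584.7889 + 107·63839620.6009 + 78·57172350.3376 = 13899184046.1296.
s²ₚ = 13899184046.1296 / 230 = 60431234.983... → 60431235.0.

60431235.0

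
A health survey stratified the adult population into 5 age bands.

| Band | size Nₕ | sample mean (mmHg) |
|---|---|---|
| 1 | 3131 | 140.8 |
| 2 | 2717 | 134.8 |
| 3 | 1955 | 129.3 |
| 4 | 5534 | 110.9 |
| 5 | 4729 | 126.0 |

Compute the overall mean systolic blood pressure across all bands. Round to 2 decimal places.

x̄_st = (Σ Nₕx̄ₕ) / (Σ Nₕ) = (3131·140.8 + 2717·134.8 + 1955·129.3 + 5534·110.9 + 4729·126.0) / 18066
= 2269452.5 / 18066 = 125.6201... → 125.62.

125.62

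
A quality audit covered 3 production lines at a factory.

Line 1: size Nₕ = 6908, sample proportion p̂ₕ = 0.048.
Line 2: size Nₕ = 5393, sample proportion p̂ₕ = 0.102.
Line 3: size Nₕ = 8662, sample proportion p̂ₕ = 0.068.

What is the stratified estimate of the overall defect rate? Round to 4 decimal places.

0.0702

Wₕ = Nₕ/N with N = 20963: 0.3295, 0.2573, 0.4132.
p̂_st = 0.3295·0.048 + 0.2573·0.102 + 0.4132·0.068 ≈ 0.070156... → 0.0702.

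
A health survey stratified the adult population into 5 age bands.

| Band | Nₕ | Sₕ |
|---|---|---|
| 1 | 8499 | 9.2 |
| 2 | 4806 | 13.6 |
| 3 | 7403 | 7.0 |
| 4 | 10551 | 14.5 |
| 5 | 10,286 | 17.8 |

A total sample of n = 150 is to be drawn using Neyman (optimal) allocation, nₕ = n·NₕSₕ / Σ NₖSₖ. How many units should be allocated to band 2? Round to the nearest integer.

18

Σ NₕSₕ = 8499·9.2 + 4806·13.6 + 7403·7.0 + 10551·14.5 + 10286·17.8 = 531453.7.
Share for 2: 65361.6/531453.7 = 0.12299.
n_2 = 150 × 0.12299 = 18.448... → 18.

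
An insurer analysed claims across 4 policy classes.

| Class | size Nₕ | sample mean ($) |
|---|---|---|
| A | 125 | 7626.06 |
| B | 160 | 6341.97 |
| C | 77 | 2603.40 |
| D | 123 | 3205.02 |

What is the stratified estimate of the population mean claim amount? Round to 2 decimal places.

x̄_st = (Σ Nₕx̄ₕ) / (Σ Nₕ) = (125·7626.06 + 160·6341.97 + 77·2603.40 + 123·3205.02) / 485
= 2562651.96 / 485 = 5283.8185... → 5283.82.

5283.82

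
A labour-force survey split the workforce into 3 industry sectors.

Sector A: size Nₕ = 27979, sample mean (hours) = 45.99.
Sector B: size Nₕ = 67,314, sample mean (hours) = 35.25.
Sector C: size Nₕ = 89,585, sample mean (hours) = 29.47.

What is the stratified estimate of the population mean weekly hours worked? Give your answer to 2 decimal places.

34.07

N = 184878; weights Wₕ = Nₕ/N = (0.1513, 0.3641, 0.4846).
x̄_st = Σ Wₕ·x̄ₕ = 0.1513·45.99 + 0.3641·35.25 + 0.4846·29.47 ≈ 34.0746...
→ 34.07.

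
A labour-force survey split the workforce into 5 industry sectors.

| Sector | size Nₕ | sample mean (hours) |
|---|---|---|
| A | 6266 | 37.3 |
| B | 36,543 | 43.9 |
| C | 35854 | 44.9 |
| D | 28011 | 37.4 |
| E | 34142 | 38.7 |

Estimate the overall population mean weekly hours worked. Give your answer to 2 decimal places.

x̄_st = (Σ Nₕx̄ₕ) / (Σ Nₕ) = (6266·37.3 + 36543·43.9 + 35854·44.9 + 28011·37.4 + 34142·38.7) / 140816
= 5816710.9 / 140816 = 41.3072... → 41.31.

41.31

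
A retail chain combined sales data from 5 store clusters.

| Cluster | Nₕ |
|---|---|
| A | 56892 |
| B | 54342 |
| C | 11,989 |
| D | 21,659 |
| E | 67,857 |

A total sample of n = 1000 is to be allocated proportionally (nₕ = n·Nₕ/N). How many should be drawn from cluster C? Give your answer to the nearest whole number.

N = 56892 + 54342 + 11989 + 21659 + 67857 = 212739.
n_C = 1000·11989/212739 = 56.355... → 56.

56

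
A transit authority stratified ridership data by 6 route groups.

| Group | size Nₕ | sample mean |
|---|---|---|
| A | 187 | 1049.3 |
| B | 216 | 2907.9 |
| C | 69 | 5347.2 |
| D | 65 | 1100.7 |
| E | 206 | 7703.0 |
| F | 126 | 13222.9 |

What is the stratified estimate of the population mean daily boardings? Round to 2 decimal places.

5198.77

x̄_st = (Σ Nₕx̄ₕ) / (Σ Nₕ) = (187·1049.3 + 216·2907.9 + 69·5347.2 + 65·1100.7 + 206·7703.0 + 126·13222.9) / 869
= 4517731.2 / 869 = 5198.7701... → 5198.77.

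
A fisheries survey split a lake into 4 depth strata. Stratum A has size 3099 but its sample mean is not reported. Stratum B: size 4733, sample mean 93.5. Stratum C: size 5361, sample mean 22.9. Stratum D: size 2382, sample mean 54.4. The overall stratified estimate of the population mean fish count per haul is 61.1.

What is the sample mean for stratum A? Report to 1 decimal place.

82.8

Σ Nₕx̄ₕ = N·μ, so 3099·x̄_A = 15575·61.1 − (4733·93.5 + 5361·22.9 + 2382·54.4).
= 951632.5 − 694883.2 = 256749.3.
x̄_A = 256749.3 / 3099 = 82.849... → 82.8.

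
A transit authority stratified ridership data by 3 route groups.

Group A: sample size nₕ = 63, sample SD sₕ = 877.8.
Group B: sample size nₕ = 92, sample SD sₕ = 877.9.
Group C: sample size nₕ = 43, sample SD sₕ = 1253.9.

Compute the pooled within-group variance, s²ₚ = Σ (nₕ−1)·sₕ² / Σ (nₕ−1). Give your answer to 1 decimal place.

943295.6

Degrees of freedom: 62 + 91 + 42 = 195.
Σ(nₕ−1)sₕ² = 62·770532.84 + 91·770708.41 + 42·1572265.21 = 183942640.21.
s²ₚ = 183942640.21 / 195 = 943295.591... → 943295.6.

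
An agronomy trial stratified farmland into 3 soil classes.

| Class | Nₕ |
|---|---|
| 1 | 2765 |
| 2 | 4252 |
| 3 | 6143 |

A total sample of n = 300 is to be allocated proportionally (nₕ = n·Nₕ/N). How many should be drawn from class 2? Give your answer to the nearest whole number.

Share of class 2 = 4252/13160 = 0.32310.
Allocate 300 × 0.32310 = 96.930... → 97.

97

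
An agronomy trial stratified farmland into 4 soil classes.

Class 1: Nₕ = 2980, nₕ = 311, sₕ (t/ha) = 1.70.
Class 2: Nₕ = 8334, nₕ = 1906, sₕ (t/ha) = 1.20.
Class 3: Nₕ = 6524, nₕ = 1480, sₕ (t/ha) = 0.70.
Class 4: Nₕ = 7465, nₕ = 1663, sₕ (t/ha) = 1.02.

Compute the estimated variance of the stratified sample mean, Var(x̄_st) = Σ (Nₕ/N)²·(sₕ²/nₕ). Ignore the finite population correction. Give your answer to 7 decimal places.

N = 25303; Wₕ = Nₕ/N.
class 1: (2980/25303)²·1.70²/311 = 0.0001288920
class 2: (8334/25303)²·1.20²/1906 = 0.0000819601
class 3: (6524/25303)²·0.70²/1480 = 0.0000220099
class 4: (7465/25303)²·1.02²/1663 = 0.0000544532
Sum = 0.0002873153 → 0.0002873.

0.0002873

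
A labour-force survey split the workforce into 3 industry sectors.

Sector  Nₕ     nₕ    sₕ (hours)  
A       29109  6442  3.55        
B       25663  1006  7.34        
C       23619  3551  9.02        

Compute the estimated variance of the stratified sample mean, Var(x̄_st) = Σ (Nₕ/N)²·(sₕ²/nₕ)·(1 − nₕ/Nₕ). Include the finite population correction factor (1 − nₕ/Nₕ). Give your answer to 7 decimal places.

0.0074918

N = 78391; Wₕ = Nₕ/N.
sector A: (29109/78391)²·3.55²/6442·(1 − 6442/29109) = 0.0002100511
sector B: (25663/78391)²·7.34²/1006·(1 − 1006/25663) = 0.0055145412
sector C: (23619/78391)²·9.02²/3551·(1 − 3551/23619) = 0.0017672402
Sum = 0.0074918326 → 0.0074918.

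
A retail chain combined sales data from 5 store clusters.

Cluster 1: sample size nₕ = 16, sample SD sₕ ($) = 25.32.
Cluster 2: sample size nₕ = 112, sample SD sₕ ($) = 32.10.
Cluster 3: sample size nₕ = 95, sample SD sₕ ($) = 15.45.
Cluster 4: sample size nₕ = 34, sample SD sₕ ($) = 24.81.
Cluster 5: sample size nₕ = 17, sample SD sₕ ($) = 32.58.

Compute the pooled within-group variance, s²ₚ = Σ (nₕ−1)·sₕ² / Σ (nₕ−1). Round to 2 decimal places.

683.00

1: (16−1)·25.32² = 15·641.1024 = 9616.536
2: (112−1)·32.10² = 111·1030.41 = 114375.51
3: (95−1)·15.45² = 94·238.7025 = 22438.035
4: (34−1)·24.81² = 33·615.5361 = 20312.6913
5: (17−1)·32.58² = 16·1061.4564 = 16983.3024
Numerator = 183726.0747; denominator = Σ(nₕ−1) = 269.
s²ₚ = 183726.0747/269 = 682.9966... → 683.00.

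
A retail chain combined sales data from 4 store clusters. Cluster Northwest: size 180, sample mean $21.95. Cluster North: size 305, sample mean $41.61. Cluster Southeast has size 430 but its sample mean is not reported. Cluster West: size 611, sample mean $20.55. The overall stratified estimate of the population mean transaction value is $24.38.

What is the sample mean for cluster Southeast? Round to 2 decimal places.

N = 180 + 305 + 430 + 611 = 1526.
Overall total = μ·N = 24.38·1526 = 37203.88.
Subtract the known strata: 180·21.95 + 305·41.61 + 611·20.55 = 29198.1.
Remaining total for cluster Southeast: 37203.88 − 29198.1 = 8005.78.
Divide by its size: 8005.78 / 430 = 18.6181... → 18.62.

18.62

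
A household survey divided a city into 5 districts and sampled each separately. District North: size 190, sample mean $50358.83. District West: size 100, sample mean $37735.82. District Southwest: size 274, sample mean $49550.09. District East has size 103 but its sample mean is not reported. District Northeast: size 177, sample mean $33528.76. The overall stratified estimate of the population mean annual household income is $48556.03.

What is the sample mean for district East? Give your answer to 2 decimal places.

Σ Nₕx̄ₕ = N·μ, so 103·x̄_East = 844·48556.03 − (190·50358.83 + 100·37735.82 + 274·49550.09 + 177·33528.76).
= 40981289.32 − 32853074.88 = 8128214.44.
x̄_East = 8128214.44 / 103 = 78914.7033... → 78914.70.

78914.70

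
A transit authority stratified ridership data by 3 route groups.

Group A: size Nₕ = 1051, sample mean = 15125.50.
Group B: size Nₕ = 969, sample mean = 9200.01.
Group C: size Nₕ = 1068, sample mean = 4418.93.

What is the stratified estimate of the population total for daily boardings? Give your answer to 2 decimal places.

A: 1051·15125.50 = 15896900.5
B: 969·9200.01 = 8914809.69
C: 1068·4418.93 = 4719417.24
τ̂ = Σ Nₕx̄ₕ = 29531127.43.

29531127.43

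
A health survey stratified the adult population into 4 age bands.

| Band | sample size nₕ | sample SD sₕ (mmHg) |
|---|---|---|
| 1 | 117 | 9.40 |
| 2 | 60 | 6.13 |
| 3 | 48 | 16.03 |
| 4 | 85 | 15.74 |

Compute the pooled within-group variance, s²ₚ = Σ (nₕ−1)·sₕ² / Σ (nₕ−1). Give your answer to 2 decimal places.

148.22

Degrees of freedom: 116 + 59 + 47 + 84 = 306.
Σ(nₕ−1)sₕ² = 116·88.36 + 59·37.5769 + 47·256.9609 + 84·247.7476 = 45354.7578.
s²ₚ = 45354.7578 / 306 = 148.2182... → 148.22.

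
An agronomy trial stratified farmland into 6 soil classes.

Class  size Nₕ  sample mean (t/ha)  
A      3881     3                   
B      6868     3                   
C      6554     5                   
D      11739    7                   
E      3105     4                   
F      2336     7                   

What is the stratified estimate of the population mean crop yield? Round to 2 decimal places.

N = 34483; weights Wₕ = Nₕ/N = (0.1125, 0.1992, 0.1901, 0.3404, 0.0900, 0.0677).
x̄_st = Σ Wₕ·x̄ₕ = 0.1125·3 + 0.1992·3 + 0.1901·5 + 0.3404·7 + 0.0900·4 + 0.0677·7 ≈ 5.1029...
→ 5.10.

5.10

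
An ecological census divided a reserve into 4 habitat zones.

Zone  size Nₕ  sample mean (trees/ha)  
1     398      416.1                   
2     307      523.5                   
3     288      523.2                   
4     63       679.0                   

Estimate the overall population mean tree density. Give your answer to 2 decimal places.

x̄_st = (Σ Nₕx̄ₕ) / (Σ Nₕ) = (398·416.1 + 307·523.5 + 288·523.2 + 63·679.0) / 1056
= 519780.9 / 1056 = 492.2168... → 492.22.

492.22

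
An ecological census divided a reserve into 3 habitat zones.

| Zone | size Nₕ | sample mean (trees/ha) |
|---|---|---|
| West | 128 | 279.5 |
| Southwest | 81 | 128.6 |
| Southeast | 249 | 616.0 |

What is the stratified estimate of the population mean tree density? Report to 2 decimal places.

N = 458; weights Wₕ = Nₕ/N = (0.2795, 0.1769, 0.5437).
x̄_st = Σ Wₕ·x̄ₕ = 0.2795·279.5 + 0.1769·128.6 + 0.5437·616.0 ≈ 435.7568...
→ 435.76.

435.76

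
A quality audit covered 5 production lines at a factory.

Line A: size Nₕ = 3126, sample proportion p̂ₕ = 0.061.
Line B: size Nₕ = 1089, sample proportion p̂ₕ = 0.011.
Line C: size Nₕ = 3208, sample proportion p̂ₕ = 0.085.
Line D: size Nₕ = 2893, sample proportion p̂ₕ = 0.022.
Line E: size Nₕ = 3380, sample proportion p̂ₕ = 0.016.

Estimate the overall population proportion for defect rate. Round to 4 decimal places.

Wₕ = Nₕ/N with N = 13696: 0.2282, 0.0795, 0.2342, 0.2112, 0.2468.
p̂_st = 0.2282·0.061 + 0.0795·0.011 + 0.2342·0.085 + 0.2112·0.022 + 0.2468·0.016 ≈ 0.043302... → 0.0433.

0.0433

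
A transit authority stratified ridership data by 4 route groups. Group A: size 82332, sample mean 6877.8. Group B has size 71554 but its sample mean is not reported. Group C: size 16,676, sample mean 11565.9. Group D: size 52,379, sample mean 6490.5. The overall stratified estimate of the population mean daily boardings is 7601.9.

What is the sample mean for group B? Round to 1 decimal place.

N = 82332 + 71554 + 16676 + 52379 = 222941.
Overall total = μ·N = 7601.9·222941 = 1694775187.9.
Subtract the known strata: 82332·6877.8 + 16676·11565.9 + 52379·6490.5 = 1099101877.5.
Remaining total for group B: 1694775187.9 − 1099101877.5 = 595673310.4.
Divide by its size: 595673310.4 / 71554 = 8324.808... → 8324.8.

8324.8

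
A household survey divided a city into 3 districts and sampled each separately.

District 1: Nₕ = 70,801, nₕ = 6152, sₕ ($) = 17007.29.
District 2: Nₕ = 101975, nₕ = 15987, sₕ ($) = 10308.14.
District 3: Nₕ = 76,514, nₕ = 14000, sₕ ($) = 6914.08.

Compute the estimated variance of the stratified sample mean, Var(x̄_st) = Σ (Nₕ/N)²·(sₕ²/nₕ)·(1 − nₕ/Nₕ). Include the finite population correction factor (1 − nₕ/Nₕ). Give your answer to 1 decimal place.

N = 249290; Wₕ = Nₕ/N.
district 1: (70801/249290)²·17007.29²/6152·(1 − 6152/70801) = 3462.9434
district 2: (101975/249290)²·10308.14²/15987·(1 − 15987/101975) = 937.8114
district 3: (76514/249290)²·6914.08²/14000·(1 − 14000/76514) = 262.8145
Sum = 4663.5692 → 4663.6.

4663.6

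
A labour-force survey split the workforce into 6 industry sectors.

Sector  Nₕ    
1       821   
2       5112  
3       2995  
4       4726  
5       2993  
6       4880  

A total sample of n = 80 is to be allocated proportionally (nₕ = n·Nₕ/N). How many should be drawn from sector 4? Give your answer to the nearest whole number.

Share of sector 4 = 4726/21527 = 0.21954.
Allocate 80 × 0.21954 = 17.563... → 18.

18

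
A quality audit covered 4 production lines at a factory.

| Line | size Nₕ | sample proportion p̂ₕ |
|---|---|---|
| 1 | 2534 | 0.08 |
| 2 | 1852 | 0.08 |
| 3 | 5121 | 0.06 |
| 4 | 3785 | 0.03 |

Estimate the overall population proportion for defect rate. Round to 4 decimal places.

N = 2534 + 1852 + 5121 + 3785 = 13292.
Overall proportion = Σ (Nₕ/N)·p̂ₕ.
Σ Nₕp̂ₕ = 202.72 + 148.16 + 307.26 + 113.55 = 771.69.
771.69 / 13292 = 0.058057... → 0.0581.

0.0581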